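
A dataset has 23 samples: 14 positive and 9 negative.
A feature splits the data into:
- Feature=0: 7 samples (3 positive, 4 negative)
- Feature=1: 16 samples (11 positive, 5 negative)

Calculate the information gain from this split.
0.0425 bits

Information Gain = H(Y) - H(Y|Feature)

Before split:
P(positive) = 14/23 = 0.6087
H(Y) = 0.9656 bits

After split:
Feature=0: H = 0.9852 bits (weight = 7/23)
Feature=1: H = 0.8960 bits (weight = 16/23)
H(Y|Feature) = (7/23)×0.9852 + (16/23)×0.8960 = 0.9232 bits

Information Gain = 0.9656 - 0.9232 = 0.0425 bits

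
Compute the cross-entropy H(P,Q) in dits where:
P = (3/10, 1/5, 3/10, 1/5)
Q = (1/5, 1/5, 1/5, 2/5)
0.6388 dits

Cross-entropy: H(P,Q) = -Σ p(x) log q(x)

Alternatively: H(P,Q) = H(P) + D_KL(P||Q)
H(P) = 0.5933 dits
D_KL(P||Q) = 0.0454 dits

H(P,Q) = 0.5933 + 0.0454 = 0.6388 dits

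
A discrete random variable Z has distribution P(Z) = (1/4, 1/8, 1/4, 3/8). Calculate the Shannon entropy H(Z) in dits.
0.5737 dits

Shannon entropy is H(X) = -Σ p(x) log p(x).

For P = (1/4, 1/8, 1/4, 3/8):
H = -1/4 × log_10(1/4) -1/8 × log_10(1/8) -1/4 × log_10(1/4) -3/8 × log_10(3/8)
H = 0.5737 dits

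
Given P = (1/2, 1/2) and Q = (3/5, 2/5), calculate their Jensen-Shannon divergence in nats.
0.0051 nats

Jensen-Shannon divergence is:
JSD(P||Q) = 0.5 × D_KL(P||M) + 0.5 × D_KL(Q||M)
where M = 0.5 × (P + Q) is the mixture distribution.

M = 0.5 × (1/2, 1/2) + 0.5 × (3/5, 2/5) = (11/20, 9/20)

D_KL(P||M) = 0.0050 nats
D_KL(Q||M) = 0.0051 nats

JSD(P||Q) = 0.5 × 0.0050 + 0.5 × 0.0051 = 0.0051 nats

Unlike KL divergence, JSD is symmetric and bounded: 0 ≤ JSD ≤ log(2).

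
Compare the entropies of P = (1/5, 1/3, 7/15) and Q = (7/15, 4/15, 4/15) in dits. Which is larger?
Q

Computing entropies in dits:
H(P) = 0.4533
H(Q) = 0.4606

Distribution Q has higher entropy.

Intuition: The distribution closer to uniform (more spread out) has higher entropy.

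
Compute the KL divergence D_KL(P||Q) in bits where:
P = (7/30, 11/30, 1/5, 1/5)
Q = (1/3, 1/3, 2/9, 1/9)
0.0695 bits

KL divergence: D_KL(P||Q) = Σ p(x) log(p(x)/q(x))

Computing term by term:
  x=0: 7/30 × log_2[(7/30)/(1/3)] = 7/30 × -0.5146 = -0.1201
  x=1: 11/30 × log_2[(11/30)/(1/3)] = 11/30 × 0.1375 = 0.0504
  x=2: 1/5 × log_2[(1/5)/(2/9)] = 1/5 × -0.1520 = -0.0304
  x=3: 1/5 × log_2[(1/5)/(1/9)] = 1/5 × 0.8480 = 0.1696

D_KL(P||Q) = 0.0695 bits

Note: KL divergence is always non-negative and equals 0 iff P = Q.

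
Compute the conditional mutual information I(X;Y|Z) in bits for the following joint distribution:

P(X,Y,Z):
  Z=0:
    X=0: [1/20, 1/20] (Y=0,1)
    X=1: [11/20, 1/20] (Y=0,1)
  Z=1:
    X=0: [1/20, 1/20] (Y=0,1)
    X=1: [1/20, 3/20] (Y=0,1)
0.0791 bits

Conditional mutual information: I(X;Y|Z) = H(X|Z) + H(Y|Z) - H(X,Y|Z)

H(Z) = 0.8813
H(X,Z) = 1.5710 → H(X|Z) = 0.6897
H(Y,Z) = 1.5710 → H(Y|Z) = 0.6897
H(X,Y,Z) = 2.1815 → H(X,Y|Z) = 1.3002

I(X;Y|Z) = 0.6897 + 0.6897 - 1.3002 = 0.0791 bits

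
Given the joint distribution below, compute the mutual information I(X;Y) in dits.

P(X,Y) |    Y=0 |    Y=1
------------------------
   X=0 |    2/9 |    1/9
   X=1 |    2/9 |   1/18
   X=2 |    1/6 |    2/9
0.0224 dits

Mutual information: I(X;Y) = H(X) + H(Y) - H(X,Y)

Marginals:
P(X) = (1/3, 5/18, 7/18), H(X) = 0.4731 dits
P(Y) = (11/18, 7/18), H(Y) = 0.2902 dits

Joint entropy: H(X,Y) = 0.7409 dits

I(X;Y) = 0.4731 + 0.2902 - 0.7409 = 0.0224 dits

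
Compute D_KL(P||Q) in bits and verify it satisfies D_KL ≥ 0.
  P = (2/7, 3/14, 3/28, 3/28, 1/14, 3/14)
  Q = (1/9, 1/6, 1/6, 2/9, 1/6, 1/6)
0.2763 bits

KL divergence satisfies the Gibbs inequality: D_KL(P||Q) ≥ 0 for all distributions P, Q.

D_KL(P||Q) = Σ p(x) log(p(x)/q(x))
Term by term:
  x=0: 2/7 × log_2[(2/7)/(1/9)] = 0.3893
  x=1: 3/14 × log_2[(3/14)/(1/6)] = 0.0777
  x=2: 3/28 × log_2[(3/28)/(1/6)] = -0.0683
  x=3: 3/28 × log_2[(3/28)/(2/9)] = -0.1128
  x=4: 1/14 × log_2[(1/14)/(1/6)] = -0.0873
  x=5: 3/14 × log_2[(3/14)/(1/6)] = 0.0777
D_KL(P||Q) = 0.2763 bits

D_KL(P||Q) = 0.2763 ≥ 0 ✓

This non-negativity is a fundamental property: relative entropy cannot be negative because it measures how different Q is from P.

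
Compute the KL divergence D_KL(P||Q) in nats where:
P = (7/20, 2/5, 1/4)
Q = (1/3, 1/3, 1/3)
0.0181 nats

KL divergence: D_KL(P||Q) = Σ p(x) log(p(x)/q(x))

Computing term by term:
  x=0: 7/20 × log_e[(7/20)/(1/3)] = 7/20 × 0.0488 = 0.0171
  x=1: 2/5 × log_e[(2/5)/(1/3)] = 2/5 × 0.1823 = 0.0729
  x=2: 1/4 × log_e[(1/4)/(1/3)] = 1/4 × -0.2877 = -0.0719

D_KL(P||Q) = 0.0181 nats

Note: KL divergence is always non-negative and equals 0 iff P = Q.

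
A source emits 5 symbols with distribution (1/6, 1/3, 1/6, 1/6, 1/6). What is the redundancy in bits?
0.0703 bits

Redundancy measures how far a source is from maximum entropy:
R = H_max - H(X)

Maximum entropy for 5 symbols: H_max = log_2(5) = 2.3219 bits
Actual entropy: H(X) = 2.2516 bits
Redundancy: R = 2.3219 - 2.2516 = 0.0703 bits

This redundancy represents potential for compression: the source could be compressed by 0.0703 bits per symbol.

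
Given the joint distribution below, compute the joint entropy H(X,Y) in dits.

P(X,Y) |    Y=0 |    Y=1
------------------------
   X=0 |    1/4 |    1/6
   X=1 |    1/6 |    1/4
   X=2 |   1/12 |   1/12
0.7403 dits

Joint entropy is H(X,Y) = -Σ_{x,y} p(x,y) log p(x,y).

Summing over all non-zero entries:
H(X,Y) = -[1/4·log_10(1/4) + 1/6·log_10(1/6) + 1/6·log_10(1/6) + 1/4·log_10(1/4) + 1/12·log_10(1/12) + 1/12·log_10(1/12)]
H(X,Y) = 0.7403 dits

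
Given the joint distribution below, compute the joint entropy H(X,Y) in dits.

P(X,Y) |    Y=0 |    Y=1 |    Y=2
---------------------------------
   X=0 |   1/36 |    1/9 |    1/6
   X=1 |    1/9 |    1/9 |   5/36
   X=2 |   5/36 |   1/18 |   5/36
0.9180 dits

Joint entropy is H(X,Y) = -Σ_{x,y} p(x,y) log p(x,y).

Summing over all non-zero entries:
H(X,Y) = -[1/36·log_10(1/36) + 1/9·log_10(1/9) + 1/6·log_10(1/6) + 1/9·log_10(1/9) + 1/9·log_10(1/9) + 5/36·log_10(5/36) + 5/36·log_10(5/36) + 1/18·log_10(1/18) + 5/36·log_10(5/36)]
H(X,Y) = 0.9180 dits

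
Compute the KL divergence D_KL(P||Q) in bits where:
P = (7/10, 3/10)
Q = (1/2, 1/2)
0.1187 bits

KL divergence: D_KL(P||Q) = Σ p(x) log(p(x)/q(x))

Computing term by term:
  x=0: 7/10 × log_2[(7/10)/(1/2)] = 7/10 × 0.4854 = 0.3398
  x=1: 3/10 × log_2[(3/10)/(1/2)] = 3/10 × -0.7370 = -0.2211

D_KL(P||Q) = 0.1187 bits

Note: KL divergence is always non-negative and equals 0 iff P = Q.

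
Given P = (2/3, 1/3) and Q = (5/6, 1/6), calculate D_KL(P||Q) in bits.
0.1187 bits

KL divergence: D_KL(P||Q) = Σ p(x) log(p(x)/q(x))

Computing term by term:
  x=0: 2/3 × log_2[(2/3)/(5/6)] = 2/3 × -0.3219 = -0.2146
  x=1: 1/3 × log_2[(1/3)/(1/6)] = 1/3 × 1.0000 = 0.3333

D_KL(P||Q) = 0.1187 bits

Note: KL divergence is always non-negative and equals 0 iff P = Q.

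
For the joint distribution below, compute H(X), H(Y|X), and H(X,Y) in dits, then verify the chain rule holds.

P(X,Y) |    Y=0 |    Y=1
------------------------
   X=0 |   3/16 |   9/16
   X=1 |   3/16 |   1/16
H(X,Y) = 0.4884, H(X) = 0.2442, H(Y|X) = 0.2442 (all in dits)

Chain rule: H(X,Y) = H(X) + H(Y|X)

Left side — joint entropy directly:
H(X,Y) = -Σ p(x,y) log p(x,y) = 0.4884 dits

Right side — compute H(Y|X) from the conditional distributions:
P(X) = (3/4, 1/4), so H(X) = 0.2442 dits
H(Y|X) = Σ_x P(X=x) · H(Y|X=x):
  P(Y|X=0) = (1/4, 3/4), H(Y|X=0) = 0.2442, weight P(X=0) = 3/4
  P(Y|X=1) = (3/4, 1/4), H(Y|X=1) = 0.2442, weight P(X=1) = 1/4
H(Y|X) = 0.2442 dits

H(X) + H(Y|X) = 0.2442 + 0.2442 = 0.4884 dits

Both sides equal 0.4884 dits. ✓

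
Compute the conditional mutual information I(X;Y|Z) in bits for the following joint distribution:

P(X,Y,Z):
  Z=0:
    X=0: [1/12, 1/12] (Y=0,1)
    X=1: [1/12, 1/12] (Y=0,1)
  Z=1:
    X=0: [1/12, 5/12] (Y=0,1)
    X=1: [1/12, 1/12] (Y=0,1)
0.0492 bits

Conditional mutual information: I(X;Y|Z) = H(X|Z) + H(Y|Z) - H(X,Y|Z)

H(Z) = 0.9183
H(X,Z) = 1.7925 → H(X|Z) = 0.8742
H(Y,Z) = 1.7925 → H(Y|Z) = 0.8742
H(X,Y,Z) = 2.6175 → H(X,Y|Z) = 1.6992

I(X;Y|Z) = 0.8742 + 0.8742 - 1.6992 = 0.0492 bits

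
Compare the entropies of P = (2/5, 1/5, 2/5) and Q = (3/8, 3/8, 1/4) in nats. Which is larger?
Q

Computing entropies in nats:
H(P) = 1.0549
H(Q) = 1.0822

Distribution Q has higher entropy.

Intuition: The distribution closer to uniform (more spread out) has higher entropy.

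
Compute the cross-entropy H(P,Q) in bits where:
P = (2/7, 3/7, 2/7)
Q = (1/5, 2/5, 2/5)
1.6076 bits

Cross-entropy: H(P,Q) = -Σ p(x) log q(x)

Alternatively: H(P,Q) = H(P) + D_KL(P||Q)
H(P) = 1.5567 bits
D_KL(P||Q) = 0.0510 bits

H(P,Q) = 1.5567 + 0.0510 = 1.6076 bits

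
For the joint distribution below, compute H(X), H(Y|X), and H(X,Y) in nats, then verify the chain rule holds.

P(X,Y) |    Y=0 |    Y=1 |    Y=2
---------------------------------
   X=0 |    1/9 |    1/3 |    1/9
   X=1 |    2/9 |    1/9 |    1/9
H(X,Y) = 1.6770, H(X) = 0.6870, H(Y|X) = 0.9900 (all in nats)

Chain rule: H(X,Y) = H(X) + H(Y|X)

Left side — joint entropy directly:
H(X,Y) = -Σ p(x,y) log p(x,y) = 1.6770 nats

Right side — compute H(Y|X) from the conditional distributions:
P(X) = (5/9, 4/9), so H(X) = 0.6870 nats
H(Y|X) = Σ_x P(X=x) · H(Y|X=x):
  P(Y|X=0) = (1/5, 3/5, 1/5), H(Y|X=0) = 0.9503, weight P(X=0) = 5/9
  P(Y|X=1) = (1/2, 1/4, 1/4), H(Y|X=1) = 1.0397, weight P(X=1) = 4/9
H(Y|X) = 0.9900 nats

H(X) + H(Y|X) = 0.6870 + 0.9900 = 1.6770 nats

Both sides equal 1.6770 nats. ✓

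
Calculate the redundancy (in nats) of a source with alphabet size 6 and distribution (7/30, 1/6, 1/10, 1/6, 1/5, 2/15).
0.0341 nats

Redundancy measures how far a source is from maximum entropy:
R = H_max - H(X)

Maximum entropy for 6 symbols: H_max = log_e(6) = 1.7918 nats
Actual entropy: H(X) = 1.7576 nats
Redundancy: R = 1.7918 - 1.7576 = 0.0341 nats

This redundancy represents potential for compression: the source could be compressed by 0.0341 nats per symbol.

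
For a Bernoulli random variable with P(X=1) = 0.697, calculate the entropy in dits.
0.2664 dits

The binary entropy function is:
H(p) = -p log(p) - (1-p) log(1-p)

H(0.697) = -0.697 × log_10(0.697) - 0.303 × log_10(0.303)
H(0.697) = 0.2664 dits

Note: Binary entropy is maximized at p=0.5 (H=1 bit) and minimized at p=0 or p=1 (H=0).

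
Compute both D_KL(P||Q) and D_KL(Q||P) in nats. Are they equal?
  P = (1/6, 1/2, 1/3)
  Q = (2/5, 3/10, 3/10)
D_KL(P||Q) = 0.1446, D_KL(Q||P) = 0.1653

KL divergence is not symmetric: D_KL(P||Q) ≠ D_KL(Q||P) in general.

D_KL(P||Q) = 0.1446 nats
D_KL(Q||P) = 0.1653 nats

No, they are not equal!

This asymmetry is why KL divergence is not a true distance metric.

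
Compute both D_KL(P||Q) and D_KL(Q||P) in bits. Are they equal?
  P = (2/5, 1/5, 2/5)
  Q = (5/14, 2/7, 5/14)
D_KL(P||Q) = 0.0279, D_KL(Q||P) = 0.0302

KL divergence is not symmetric: D_KL(P||Q) ≠ D_KL(Q||P) in general.

D_KL(P||Q) = 0.0279 bits
D_KL(Q||P) = 0.0302 bits

No, they are not equal!

This asymmetry is why KL divergence is not a true distance metric.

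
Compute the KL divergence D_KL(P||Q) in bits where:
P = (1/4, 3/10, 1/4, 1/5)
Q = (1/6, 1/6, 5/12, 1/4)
0.1520 bits

KL divergence: D_KL(P||Q) = Σ p(x) log(p(x)/q(x))

Computing term by term:
  x=0: 1/4 × log_2[(1/4)/(1/6)] = 1/4 × 0.5850 = 0.1462
  x=1: 3/10 × log_2[(3/10)/(1/6)] = 3/10 × 0.8480 = 0.2544
  x=2: 1/4 × log_2[(1/4)/(5/12)] = 1/4 × -0.7370 = -0.1842
  x=3: 1/5 × log_2[(1/5)/(1/4)] = 1/5 × -0.3219 = -0.0644

D_KL(P||Q) = 0.1520 bits

Note: KL divergence is always non-negative and equals 0 iff P = Q.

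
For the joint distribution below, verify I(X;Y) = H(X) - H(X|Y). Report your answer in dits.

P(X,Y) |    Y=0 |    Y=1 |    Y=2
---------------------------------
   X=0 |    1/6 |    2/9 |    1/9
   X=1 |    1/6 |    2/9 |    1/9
I(X;Y) = 0.0000 dits

Mutual information has multiple equivalent forms:
- I(X;Y) = H(X) - H(X|Y)
- I(X;Y) = H(Y) - H(Y|X)
- I(X;Y) = H(X) + H(Y) - H(X,Y)

Computing all quantities:
H(X) = 0.3010, H(Y) = 0.4607, H(X,Y) = 0.7618
H(X|Y) = 0.3010, H(Y|X) = 0.4607

Verification:
H(X) - H(X|Y) = 0.3010 - 0.3010 = 0.0000
H(Y) - H(Y|X) = 0.4607 - 0.4607 = 0.0000
H(X) + H(Y) - H(X,Y) = 0.3010 + 0.4607 - 0.7618 = 0.0000

All forms give I(X;Y) = 0.0000 dits. ✓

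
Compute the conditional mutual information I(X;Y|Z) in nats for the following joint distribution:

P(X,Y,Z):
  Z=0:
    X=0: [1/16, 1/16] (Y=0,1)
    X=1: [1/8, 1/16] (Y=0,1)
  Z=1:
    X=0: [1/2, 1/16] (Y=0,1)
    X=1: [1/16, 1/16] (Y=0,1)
0.0474 nats

Conditional mutual information: I(X;Y|Z) = H(X|Z) + H(Y|Z) - H(X,Y|Z)

H(Z) = 0.6211
H(X,Z) = 1.1574 → H(X|Z) = 0.5363
H(Y,Z) = 1.1574 → H(Y|Z) = 0.5363
H(X,Y,Z) = 1.6462 → H(X,Y|Z) = 1.0251

I(X;Y|Z) = 0.5363 + 0.5363 - 1.0251 = 0.0474 nats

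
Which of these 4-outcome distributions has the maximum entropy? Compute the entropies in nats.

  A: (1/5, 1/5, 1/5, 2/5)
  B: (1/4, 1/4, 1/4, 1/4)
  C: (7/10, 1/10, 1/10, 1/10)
B

For a discrete distribution over n outcomes, entropy is maximized by the uniform distribution.

Computing entropies:
H(A) = 1.3322 nats
H(B) = 1.3863 nats
H(C) = 0.9404 nats

The uniform distribution (where all probabilities equal 1/4) achieves the maximum entropy of log_e(4) = 1.3863 nats.

Distribution B has the highest entropy.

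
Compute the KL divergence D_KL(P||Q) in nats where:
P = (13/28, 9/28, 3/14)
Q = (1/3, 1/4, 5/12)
0.0921 nats

KL divergence: D_KL(P||Q) = Σ p(x) log(p(x)/q(x))

Computing term by term:
  x=0: 13/28 × log_e[(13/28)/(1/3)] = 13/28 × 0.3314 = 0.1538
  x=1: 9/28 × log_e[(9/28)/(1/4)] = 9/28 × 0.2513 = 0.0808
  x=2: 3/14 × log_e[(3/14)/(5/12)] = 3/14 × -0.6650 = -0.1425

D_KL(P||Q) = 0.0921 nats

Note: KL divergence is always non-negative and equals 0 iff P = Q.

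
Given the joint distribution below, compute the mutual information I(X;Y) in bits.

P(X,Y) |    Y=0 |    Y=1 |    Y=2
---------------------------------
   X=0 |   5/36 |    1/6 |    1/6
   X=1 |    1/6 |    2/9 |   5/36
0.0072 bits

Mutual information: I(X;Y) = H(X) + H(Y) - H(X,Y)

Marginals:
P(X) = (17/36, 19/36), H(X) = 0.9978 bits
P(Y) = (11/36, 7/18, 11/36), H(Y) = 1.5752 bits

Joint entropy: H(X,Y) = 2.5658 bits

I(X;Y) = 0.9978 + 1.5752 - 2.5658 = 0.0072 bits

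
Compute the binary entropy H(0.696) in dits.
0.2668 dits

The binary entropy function is:
H(p) = -p log(p) - (1-p) log(1-p)

H(0.696) = -0.696 × log_10(0.696) - 0.304 × log_10(0.304)
H(0.696) = 0.2668 dits

Note: Binary entropy is maximized at p=0.5 (H=1 bit) and minimized at p=0 or p=1 (H=0).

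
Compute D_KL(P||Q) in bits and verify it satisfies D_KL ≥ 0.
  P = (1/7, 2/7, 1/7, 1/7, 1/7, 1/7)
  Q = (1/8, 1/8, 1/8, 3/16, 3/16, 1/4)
0.1684 bits

KL divergence satisfies the Gibbs inequality: D_KL(P||Q) ≥ 0 for all distributions P, Q.

D_KL(P||Q) = Σ p(x) log(p(x)/q(x))
Term by term:
  x=0: 1/7 × log_2[(1/7)/(1/8)] = 0.0275
  x=1: 2/7 × log_2[(2/7)/(1/8)] = 0.3408
  x=2: 1/7 × log_2[(1/7)/(1/8)] = 0.0275
  x=3: 1/7 × log_2[(1/7)/(3/16)] = -0.0560
  x=4: 1/7 × log_2[(1/7)/(3/16)] = -0.0560
  x=5: 1/7 × log_2[(1/7)/(1/4)] = -0.1153
D_KL(P||Q) = 0.1684 bits

D_KL(P||Q) = 0.1684 ≥ 0 ✓

This non-negativity is a fundamental property: relative entropy cannot be negative because it measures how different Q is from P.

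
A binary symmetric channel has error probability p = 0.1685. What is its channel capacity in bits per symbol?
0.3457 bits

For a binary symmetric channel (BSC) with error probability p:
Capacity C = 1 - H(p) bits per symbol

where H(p) = -p log₂(p) - (1-p) log₂(1-p) is the binary entropy function.

H(0.1685) = 0.6543 bits
C = 1 - 0.6543 = 0.3457 bits per symbol

This means we can reliably transmit up to 0.3457 bits of information per channel use.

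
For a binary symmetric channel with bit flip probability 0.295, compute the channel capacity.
0.1249 bits

For a binary symmetric channel (BSC) with error probability p:
Capacity C = 1 - H(p) bits per symbol

where H(p) = -p log₂(p) - (1-p) log₂(1-p) is the binary entropy function.

H(0.295) = 0.8751 bits
C = 1 - 0.8751 = 0.1249 bits per symbol

This means we can reliably transmit up to 0.1249 bits of information per channel use.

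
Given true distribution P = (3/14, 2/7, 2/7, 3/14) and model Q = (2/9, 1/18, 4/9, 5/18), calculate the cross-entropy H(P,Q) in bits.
2.3867 bits

Cross-entropy: H(P,Q) = -Σ p(x) log q(x)

Alternatively: H(P,Q) = H(P) + D_KL(P||Q)
H(P) = 1.9852 bits
D_KL(P||Q) = 0.4014 bits

H(P,Q) = 1.9852 + 0.4014 = 2.3867 bits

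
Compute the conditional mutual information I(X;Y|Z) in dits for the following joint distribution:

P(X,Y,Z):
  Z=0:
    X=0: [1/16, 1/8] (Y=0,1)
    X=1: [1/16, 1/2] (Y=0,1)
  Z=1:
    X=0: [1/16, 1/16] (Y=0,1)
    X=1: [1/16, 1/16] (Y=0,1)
0.0097 dits

Conditional mutual information: I(X;Y|Z) = H(X|Z) + H(Y|Z) - H(X,Y|Z)

H(Z) = 0.2442
H(X,Z) = 0.5026 → H(X|Z) = 0.2584
H(Y,Z) = 0.4662 → H(Y|Z) = 0.2220
H(X,Y,Z) = 0.7149 → H(X,Y|Z) = 0.4707

I(X;Y|Z) = 0.2584 + 0.2220 - 0.4707 = 0.0097 dits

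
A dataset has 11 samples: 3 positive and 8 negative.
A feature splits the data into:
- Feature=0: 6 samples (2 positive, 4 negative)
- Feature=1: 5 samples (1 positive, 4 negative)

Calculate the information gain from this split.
0.0163 bits

Information Gain = H(Y) - H(Y|Feature)

Before split:
P(positive) = 3/11 = 0.2727
H(Y) = 0.8454 bits

After split:
Feature=0: H = 0.9183 bits (weight = 6/11)
Feature=1: H = 0.7219 bits (weight = 5/11)
H(Y|Feature) = (6/11)×0.9183 + (5/11)×0.7219 = 0.8290 bits

Information Gain = 0.8454 - 0.8290 = 0.0163 bits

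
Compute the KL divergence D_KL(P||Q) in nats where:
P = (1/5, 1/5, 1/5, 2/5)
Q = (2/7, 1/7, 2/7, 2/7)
0.0592 nats

KL divergence: D_KL(P||Q) = Σ p(x) log(p(x)/q(x))

Computing term by term:
  x=0: 1/5 × log_e[(1/5)/(2/7)] = 1/5 × -0.3567 = -0.0713
  x=1: 1/5 × log_e[(1/5)/(1/7)] = 1/5 × 0.3365 = 0.0673
  x=2: 1/5 × log_e[(1/5)/(2/7)] = 1/5 × -0.3567 = -0.0713
  x=3: 2/5 × log_e[(2/5)/(2/7)] = 2/5 × 0.3365 = 0.1346

D_KL(P||Q) = 0.0592 nats

Note: KL divergence is always non-negative and equals 0 iff P = Q.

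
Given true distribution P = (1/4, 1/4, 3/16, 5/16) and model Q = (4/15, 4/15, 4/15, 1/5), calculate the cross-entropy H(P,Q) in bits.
2.0366 bits

Cross-entropy: H(P,Q) = -Σ p(x) log q(x)

Alternatively: H(P,Q) = H(P) + D_KL(P||Q)
H(P) = 1.9772 bits
D_KL(P||Q) = 0.0594 bits

H(P,Q) = 1.9772 + 0.0594 = 2.0366 bits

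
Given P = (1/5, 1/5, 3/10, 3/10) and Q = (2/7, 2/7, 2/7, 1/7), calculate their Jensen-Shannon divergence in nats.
0.0219 nats

Jensen-Shannon divergence is:
JSD(P||Q) = 0.5 × D_KL(P||M) + 0.5 × D_KL(Q||M)
where M = 0.5 × (P + Q) is the mixture distribution.

M = 0.5 × (1/5, 1/5, 3/10, 3/10) + 0.5 × (2/7, 2/7, 2/7, 1/7) = (0.242857, 0.242857, 0.292857, 0.221429)

D_KL(P||M) = 0.0207 nats
D_KL(Q||M) = 0.0232 nats

JSD(P||Q) = 0.5 × 0.0207 + 0.5 × 0.0232 = 0.0219 nats

Unlike KL divergence, JSD is symmetric and bounded: 0 ≤ JSD ≤ log(2).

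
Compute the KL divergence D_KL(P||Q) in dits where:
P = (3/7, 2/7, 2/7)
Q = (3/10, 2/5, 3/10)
0.0186 dits

KL divergence: D_KL(P||Q) = Σ p(x) log(p(x)/q(x))

Computing term by term:
  x=0: 3/7 × log_10[(3/7)/(3/10)] = 3/7 × 0.1549 = 0.0664
  x=1: 2/7 × log_10[(2/7)/(2/5)] = 2/7 × -0.1461 = -0.0418
  x=2: 2/7 × log_10[(2/7)/(3/10)] = 2/7 × -0.0212 = -0.0061

D_KL(P||Q) = 0.0186 dits

Note: KL divergence is always non-negative and equals 0 iff P = Q.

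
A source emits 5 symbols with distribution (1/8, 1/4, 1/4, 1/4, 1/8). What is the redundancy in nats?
0.0499 nats

Redundancy measures how far a source is from maximum entropy:
R = H_max - H(X)

Maximum entropy for 5 symbols: H_max = log_e(5) = 1.6094 nats
Actual entropy: H(X) = 1.5596 nats
Redundancy: R = 1.6094 - 1.5596 = 0.0499 nats

This redundancy represents potential for compression: the source could be compressed by 0.0499 nats per symbol.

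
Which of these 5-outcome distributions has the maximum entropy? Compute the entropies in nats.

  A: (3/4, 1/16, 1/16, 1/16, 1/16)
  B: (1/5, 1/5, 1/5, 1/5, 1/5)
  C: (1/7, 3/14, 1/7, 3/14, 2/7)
B

For a discrete distribution over n outcomes, entropy is maximized by the uniform distribution.

Computing entropies:
H(A) = 0.9089 nats
H(B) = 1.6094 nats
H(C) = 1.5741 nats

The uniform distribution (where all probabilities equal 1/5) achieves the maximum entropy of log_e(5) = 1.6094 nats.

Distribution B has the highest entropy.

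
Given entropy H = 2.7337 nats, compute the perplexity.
15.3897

Perplexity is e^H (or exp(H) for natural log).

H = 2.7337 nats
Perplexity = e^2.7337 = 15.3897

Interpretation: The model's uncertainty is equivalent to choosing uniformly among 15.4 options.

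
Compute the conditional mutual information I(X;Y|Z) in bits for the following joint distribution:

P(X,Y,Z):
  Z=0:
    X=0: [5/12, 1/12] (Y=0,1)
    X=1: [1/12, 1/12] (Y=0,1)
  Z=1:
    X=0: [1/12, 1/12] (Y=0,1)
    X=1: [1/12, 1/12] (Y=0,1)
0.0492 bits

Conditional mutual information: I(X;Y|Z) = H(X|Z) + H(Y|Z) - H(X,Y|Z)

H(Z) = 0.9183
H(X,Z) = 1.7925 → H(X|Z) = 0.8742
H(Y,Z) = 1.7925 → H(Y|Z) = 0.8742
H(X,Y,Z) = 2.6175 → H(X,Y|Z) = 1.6992

I(X;Y|Z) = 0.8742 + 0.8742 - 1.6992 = 0.0492 bits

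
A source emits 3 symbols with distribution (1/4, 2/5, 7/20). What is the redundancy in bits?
0.0261 bits

Redundancy measures how far a source is from maximum entropy:
R = H_max - H(X)

Maximum entropy for 3 symbols: H_max = log_2(3) = 1.5850 bits
Actual entropy: H(X) = 1.5589 bits
Redundancy: R = 1.5850 - 1.5589 = 0.0261 bits

This redundancy represents potential for compression: the source could be compressed by 0.0261 bits per symbol.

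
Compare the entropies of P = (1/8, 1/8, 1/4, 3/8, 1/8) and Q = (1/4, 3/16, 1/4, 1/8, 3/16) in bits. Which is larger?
Q

Computing entropies in bits:
H(P) = 2.1556
H(Q) = 2.2806

Distribution Q has higher entropy.

Intuition: The distribution closer to uniform (more spread out) has higher entropy.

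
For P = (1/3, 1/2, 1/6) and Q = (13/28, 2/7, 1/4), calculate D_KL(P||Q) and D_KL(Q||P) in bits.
D_KL(P||Q) = 0.1468, D_KL(Q||P) = 0.1375

KL divergence is not symmetric: D_KL(P||Q) ≠ D_KL(Q||P) in general.

D_KL(P||Q) = 0.1468 bits
D_KL(Q||P) = 0.1375 bits

No, they are not equal!

This asymmetry is why KL divergence is not a true distance metric.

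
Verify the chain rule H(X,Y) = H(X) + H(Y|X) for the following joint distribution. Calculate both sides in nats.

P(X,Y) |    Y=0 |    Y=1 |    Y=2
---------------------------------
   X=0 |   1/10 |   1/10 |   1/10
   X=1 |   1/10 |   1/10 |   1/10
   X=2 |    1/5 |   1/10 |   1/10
H(X,Y) = 2.1640, H(X) = 1.0889, H(Y|X) = 1.0751 (all in nats)

Chain rule: H(X,Y) = H(X) + H(Y|X)

Left side — joint entropy directly:
H(X,Y) = -Σ p(x,y) log p(x,y) = 2.1640 nats

Right side — compute H(Y|X) from the conditional distributions:
P(X) = (3/10, 3/10, 2/5), so H(X) = 1.0889 nats
H(Y|X) = Σ_x P(X=x) · H(Y|X=x):
  P(Y|X=0) = (1/3, 1/3, 1/3), H(Y|X=0) = 1.0986, weight P(X=0) = 3/10
  P(Y|X=1) = (1/3, 1/3, 1/3), H(Y|X=1) = 1.0986, weight P(X=1) = 3/10
  P(Y|X=2) = (1/2, 1/4, 1/4), H(Y|X=2) = 1.0397, weight P(X=2) = 2/5
H(Y|X) = 1.0751 nats

H(X) + H(Y|X) = 1.0889 + 1.0751 = 2.1640 nats

Both sides equal 2.1640 nats. ✓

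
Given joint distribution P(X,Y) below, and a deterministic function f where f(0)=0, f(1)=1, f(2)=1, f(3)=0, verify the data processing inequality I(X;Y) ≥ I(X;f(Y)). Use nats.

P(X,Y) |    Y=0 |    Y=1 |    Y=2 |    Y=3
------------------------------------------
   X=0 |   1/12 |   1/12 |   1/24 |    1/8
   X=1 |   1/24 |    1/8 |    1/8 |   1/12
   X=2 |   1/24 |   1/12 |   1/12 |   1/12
I(X;Y) = 0.0378, I(X;f(Y)) = 0.0313, inequality holds: 0.0378 ≥ 0.0313

Data Processing Inequality: For any Markov chain X → Y → Z, we have I(X;Y) ≥ I(X;Z).

Here Z = f(Y) is a deterministic function of Y, forming X → Y → Z.

Original I(X;Y) = 0.0378 nats

After applying f:
P(X,Z) where Z=f(Y):
- P(X,Z=0) = P(X,Y=0) + P(X,Y=3)
- P(X,Z=1) = P(X,Y=1) + P(X,Y=2)

I(X;Z) = I(X;f(Y)) = 0.0313 nats

Verification: 0.0378 ≥ 0.0313 ✓

Information cannot be created by processing; the function f can only lose information about X.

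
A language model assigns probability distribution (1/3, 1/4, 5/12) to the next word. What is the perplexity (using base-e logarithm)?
2.9375

Perplexity is e^H (or exp(H) for natural log).

First, H = -Σ p log p = 1.0776 nats
Perplexity = e^1.0776 = 2.9375

Interpretation: The model's uncertainty is equivalent to choosing uniformly among 2.9 options.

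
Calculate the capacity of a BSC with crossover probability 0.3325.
0.0825 bits

For a binary symmetric channel (BSC) with error probability p:
Capacity C = 1 - H(p) bits per symbol

where H(p) = -p log₂(p) - (1-p) log₂(1-p) is the binary entropy function.

H(0.3325) = 0.9175 bits
C = 1 - 0.9175 = 0.0825 bits per symbol

This means we can reliably transmit up to 0.0825 bits of information per channel use.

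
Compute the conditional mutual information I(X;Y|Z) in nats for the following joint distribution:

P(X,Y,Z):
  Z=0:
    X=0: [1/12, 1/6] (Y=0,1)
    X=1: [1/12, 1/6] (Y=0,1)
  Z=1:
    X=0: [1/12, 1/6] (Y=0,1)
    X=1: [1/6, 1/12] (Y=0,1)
0.0283 nats

Conditional mutual information: I(X;Y|Z) = H(X|Z) + H(Y|Z) - H(X,Y|Z)

H(Z) = 0.6931
H(X,Z) = 1.3863 → H(X|Z) = 0.6931
H(Y,Z) = 1.3580 → H(Y|Z) = 0.6648
H(X,Y,Z) = 2.0228 → H(X,Y|Z) = 1.3297

I(X;Y|Z) = 0.6931 + 0.6648 - 1.3297 = 0.0283 nats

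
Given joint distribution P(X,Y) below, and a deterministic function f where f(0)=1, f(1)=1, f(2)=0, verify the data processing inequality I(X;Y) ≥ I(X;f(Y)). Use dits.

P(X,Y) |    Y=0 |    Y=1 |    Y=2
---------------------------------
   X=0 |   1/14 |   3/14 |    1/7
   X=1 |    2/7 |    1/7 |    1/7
I(X;Y) = 0.0286, I(X;f(Y)) = 0.0018, inequality holds: 0.0286 ≥ 0.0018

Data Processing Inequality: For any Markov chain X → Y → Z, we have I(X;Y) ≥ I(X;Z).

Here Z = f(Y) is a deterministic function of Y, forming X → Y → Z.

Original I(X;Y) = 0.0286 dits

After applying f:
P(X,Z) where Z=f(Y):
- P(X,Z=0) = P(X,Y=2)
- P(X,Z=1) = P(X,Y=0) + P(X,Y=1)

I(X;Z) = I(X;f(Y)) = 0.0018 dits

Verification: 0.0286 ≥ 0.0018 ✓

Information cannot be created by processing; the function f can only lose information about X.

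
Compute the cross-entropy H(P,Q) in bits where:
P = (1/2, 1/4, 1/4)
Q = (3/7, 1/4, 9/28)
1.5206 bits

Cross-entropy: H(P,Q) = -Σ p(x) log q(x)

Alternatively: H(P,Q) = H(P) + D_KL(P||Q)
H(P) = 1.5000 bits
D_KL(P||Q) = 0.0206 bits

H(P,Q) = 1.5000 + 0.0206 = 1.5206 bits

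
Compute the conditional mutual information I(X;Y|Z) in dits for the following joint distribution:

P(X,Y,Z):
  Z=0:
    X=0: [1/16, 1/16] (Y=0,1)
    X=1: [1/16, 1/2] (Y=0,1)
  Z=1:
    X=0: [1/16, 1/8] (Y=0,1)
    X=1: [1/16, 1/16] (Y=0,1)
0.0206 dits

Conditional mutual information: I(X;Y|Z) = H(X|Z) + H(Y|Z) - H(X,Y|Z)

H(Z) = 0.2697
H(X,Z) = 0.5026 → H(X|Z) = 0.2329
H(Y,Z) = 0.5026 → H(Y|Z) = 0.2329
H(X,Y,Z) = 0.7149 → H(X,Y|Z) = 0.4452

I(X;Y|Z) = 0.2329 + 0.2329 - 0.4452 = 0.0206 dits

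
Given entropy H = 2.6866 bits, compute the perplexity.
6.4379

Perplexity is 2^H (or exp(H) for natural log).

H = 2.6866 bits
Perplexity = 2^2.6866 = 6.4379

Interpretation: The model's uncertainty is equivalent to choosing uniformly among 6.4 options.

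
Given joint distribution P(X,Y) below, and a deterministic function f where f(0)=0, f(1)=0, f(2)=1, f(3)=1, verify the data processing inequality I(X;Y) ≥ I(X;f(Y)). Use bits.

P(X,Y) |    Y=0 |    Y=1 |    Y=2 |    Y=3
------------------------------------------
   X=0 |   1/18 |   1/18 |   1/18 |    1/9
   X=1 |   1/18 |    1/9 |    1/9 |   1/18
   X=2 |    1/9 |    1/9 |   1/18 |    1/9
I(X;Y) = 0.0594, I(X;f(Y)) = 0.0138, inequality holds: 0.0594 ≥ 0.0138

Data Processing Inequality: For any Markov chain X → Y → Z, we have I(X;Y) ≥ I(X;Z).

Here Z = f(Y) is a deterministic function of Y, forming X → Y → Z.

Original I(X;Y) = 0.0594 bits

After applying f:
P(X,Z) where Z=f(Y):
- P(X,Z=0) = P(X,Y=0) + P(X,Y=1)
- P(X,Z=1) = P(X,Y=2) + P(X,Y=3)

I(X;Z) = I(X;f(Y)) = 0.0138 bits

Verification: 0.0594 ≥ 0.0138 ✓

Information cannot be created by processing; the function f can only lose information about X.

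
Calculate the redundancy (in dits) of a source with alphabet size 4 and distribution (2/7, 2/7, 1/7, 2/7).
0.0150 dits

Redundancy measures how far a source is from maximum entropy:
R = H_max - H(X)

Maximum entropy for 4 symbols: H_max = log_10(4) = 0.6021 dits
Actual entropy: H(X) = 0.5871 dits
Redundancy: R = 0.6021 - 0.5871 = 0.0150 dits

This redundancy represents potential for compression: the source could be compressed by 0.0150 dits per symbol.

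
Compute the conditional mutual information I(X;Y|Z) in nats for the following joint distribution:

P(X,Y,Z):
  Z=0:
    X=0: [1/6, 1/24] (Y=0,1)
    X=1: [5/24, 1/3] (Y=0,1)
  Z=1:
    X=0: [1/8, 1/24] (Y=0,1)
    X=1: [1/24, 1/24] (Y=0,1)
0.0624 nats

Conditional mutual information: I(X;Y|Z) = H(X|Z) + H(Y|Z) - H(X,Y|Z)

H(Z) = 0.5623
H(X,Z) = 1.1646 → H(X|Z) = 0.6023
H(Y,Z) = 1.2413 → H(Y|Z) = 0.6790
H(X,Y,Z) = 1.7812 → H(X,Y|Z) = 1.2189

I(X;Y|Z) = 0.6023 + 0.6790 - 1.2189 = 0.0624 nats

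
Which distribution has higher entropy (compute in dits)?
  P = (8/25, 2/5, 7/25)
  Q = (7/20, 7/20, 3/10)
Q

Computing entropies in dits:
H(P) = 0.4723
H(Q) = 0.4760

Distribution Q has higher entropy.

Intuition: The distribution closer to uniform (more spread out) has higher entropy.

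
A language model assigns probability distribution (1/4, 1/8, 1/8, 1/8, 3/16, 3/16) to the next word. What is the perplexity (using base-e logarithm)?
5.7783

Perplexity is e^H (or exp(H) for natural log).

First, H = -Σ p log p = 1.7541 nats
Perplexity = e^1.7541 = 5.7783

Interpretation: The model's uncertainty is equivalent to choosing uniformly among 5.8 options.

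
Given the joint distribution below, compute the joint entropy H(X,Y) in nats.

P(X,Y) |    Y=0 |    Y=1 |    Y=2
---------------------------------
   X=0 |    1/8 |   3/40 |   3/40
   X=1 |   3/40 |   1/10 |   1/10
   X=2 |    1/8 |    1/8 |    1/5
2.1450 nats

Joint entropy is H(X,Y) = -Σ_{x,y} p(x,y) log p(x,y).

Summing over all non-zero entries:
H(X,Y) = -[1/8·log_e(1/8) + 3/40·log_e(3/40) + 3/40·log_e(3/40) + 3/40·log_e(3/40) + 1/10·log_e(1/10) + 1/10·log_e(1/10) + 1/8·log_e(1/8) + 1/8·log_e(1/8) + 1/5·log_e(1/5)]
H(X,Y) = 2.1450 nats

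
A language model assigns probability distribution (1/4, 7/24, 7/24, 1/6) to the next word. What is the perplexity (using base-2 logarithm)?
3.9116

Perplexity is 2^H (or exp(H) for natural log).

First, H = -Σ p log p = 1.9678 bits
Perplexity = 2^1.9678 = 3.9116

Interpretation: The model's uncertainty is equivalent to choosing uniformly among 3.9 options.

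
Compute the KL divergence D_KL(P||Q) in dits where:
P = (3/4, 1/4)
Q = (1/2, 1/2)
0.0568 dits

KL divergence: D_KL(P||Q) = Σ p(x) log(p(x)/q(x))

Computing term by term:
  x=0: 3/4 × log_10[(3/4)/(1/2)] = 3/4 × 0.1761 = 0.1321
  x=1: 1/4 × log_10[(1/4)/(1/2)] = 1/4 × -0.3010 = -0.0753

D_KL(P||Q) = 0.0568 dits

Note: KL divergence is always non-negative and equals 0 iff P = Q.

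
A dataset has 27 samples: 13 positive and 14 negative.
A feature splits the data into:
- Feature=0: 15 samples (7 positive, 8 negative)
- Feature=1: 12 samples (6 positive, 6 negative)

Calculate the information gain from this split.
0.0008 bits

Information Gain = H(Y) - H(Y|Feature)

Before split:
P(positive) = 13/27 = 0.4815
H(Y) = 0.9990 bits

After split:
Feature=0: H = 0.9968 bits (weight = 15/27)
Feature=1: H = 1.0000 bits (weight = 12/27)
H(Y|Feature) = (15/27)×0.9968 + (12/27)×1.0000 = 0.9982 bits

Information Gain = 0.9990 - 0.9982 = 0.0008 bits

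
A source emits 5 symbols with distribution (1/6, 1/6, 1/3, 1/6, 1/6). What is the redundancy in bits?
0.0703 bits

Redundancy measures how far a source is from maximum entropy:
R = H_max - H(X)

Maximum entropy for 5 symbols: H_max = log_2(5) = 2.3219 bits
Actual entropy: H(X) = 2.2516 bits
Redundancy: R = 2.3219 - 2.2516 = 0.0703 bits

This redundancy represents potential for compression: the source could be compressed by 0.0703 bits per symbol.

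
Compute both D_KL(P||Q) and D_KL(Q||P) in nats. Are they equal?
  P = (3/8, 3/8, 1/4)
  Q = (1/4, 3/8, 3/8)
D_KL(P||Q) = 0.0507, D_KL(Q||P) = 0.0507

KL divergence is not symmetric: D_KL(P||Q) ≠ D_KL(Q||P) in general.

D_KL(P||Q) = 0.0507 nats
D_KL(Q||P) = 0.0507 nats

In this case they happen to be equal (to 4 decimal places).

This asymmetry is why KL divergence is not a true distance metric.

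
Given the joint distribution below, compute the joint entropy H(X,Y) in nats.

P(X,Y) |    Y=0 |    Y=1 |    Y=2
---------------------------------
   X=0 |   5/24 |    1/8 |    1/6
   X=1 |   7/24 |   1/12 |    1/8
1.7117 nats

Joint entropy is H(X,Y) = -Σ_{x,y} p(x,y) log p(x,y).

Summing over all non-zero entries:
H(X,Y) = -[5/24·log_e(5/24) + 1/8·log_e(1/8) + 1/6·log_e(1/6) + 7/24·log_e(7/24) + 1/12·log_e(1/12) + 1/8·log_e(1/8)]
H(X,Y) = 1.7117 nats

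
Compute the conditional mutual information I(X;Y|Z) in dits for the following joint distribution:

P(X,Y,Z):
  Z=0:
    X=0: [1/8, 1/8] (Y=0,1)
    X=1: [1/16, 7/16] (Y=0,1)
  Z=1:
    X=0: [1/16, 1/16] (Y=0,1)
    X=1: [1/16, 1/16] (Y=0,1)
0.0261 dits

Conditional mutual information: I(X;Y|Z) = H(X|Z) + H(Y|Z) - H(X,Y|Z)

H(Z) = 0.2442
H(X,Z) = 0.5268 → H(X|Z) = 0.2826
H(Y,Z) = 0.5026 → H(Y|Z) = 0.2584
H(X,Y,Z) = 0.7591 → H(X,Y|Z) = 0.5149

I(X;Y|Z) = 0.2826 + 0.2584 - 0.5149 = 0.0261 dits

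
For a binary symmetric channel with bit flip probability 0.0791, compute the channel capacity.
0.6010 bits

For a binary symmetric channel (BSC) with error probability p:
Capacity C = 1 - H(p) bits per symbol

where H(p) = -p log₂(p) - (1-p) log₂(1-p) is the binary entropy function.

H(0.0791) = 0.3990 bits
C = 1 - 0.3990 = 0.6010 bits per symbol

This means we can reliably transmit up to 0.6010 bits of information per channel use.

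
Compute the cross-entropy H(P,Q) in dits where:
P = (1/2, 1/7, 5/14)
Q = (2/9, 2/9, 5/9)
0.5111 dits

Cross-entropy: H(P,Q) = -Σ p(x) log q(x)

Alternatively: H(P,Q) = H(P) + D_KL(P||Q)
H(P) = 0.4309 dits
D_KL(P||Q) = 0.0801 dits

H(P,Q) = 0.4309 + 0.0801 = 0.5111 dits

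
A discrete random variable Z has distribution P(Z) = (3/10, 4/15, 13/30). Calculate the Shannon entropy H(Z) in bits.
1.5524 bits

Shannon entropy is H(X) = -Σ p(x) log p(x).

For P = (3/10, 4/15, 13/30):
H = -3/10 × log_2(3/10) -4/15 × log_2(4/15) -13/30 × log_2(13/30)
H = 1.5524 bits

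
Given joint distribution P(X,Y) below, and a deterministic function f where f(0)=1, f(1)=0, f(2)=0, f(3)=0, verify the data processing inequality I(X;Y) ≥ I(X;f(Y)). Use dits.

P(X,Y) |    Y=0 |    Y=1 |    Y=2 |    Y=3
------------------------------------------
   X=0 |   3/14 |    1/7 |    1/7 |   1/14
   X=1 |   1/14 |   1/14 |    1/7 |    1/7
I(X;Y) = 0.0223, I(X;f(Y)) = 0.0118, inequality holds: 0.0223 ≥ 0.0118

Data Processing Inequality: For any Markov chain X → Y → Z, we have I(X;Y) ≥ I(X;Z).

Here Z = f(Y) is a deterministic function of Y, forming X → Y → Z.

Original I(X;Y) = 0.0223 dits

After applying f:
P(X,Z) where Z=f(Y):
- P(X,Z=0) = P(X,Y=1) + P(X,Y=2) + P(X,Y=3)
- P(X,Z=1) = P(X,Y=0)

I(X;Z) = I(X;f(Y)) = 0.0118 dits

Verification: 0.0223 ≥ 0.0118 ✓

Information cannot be created by processing; the function f can only lose information about X.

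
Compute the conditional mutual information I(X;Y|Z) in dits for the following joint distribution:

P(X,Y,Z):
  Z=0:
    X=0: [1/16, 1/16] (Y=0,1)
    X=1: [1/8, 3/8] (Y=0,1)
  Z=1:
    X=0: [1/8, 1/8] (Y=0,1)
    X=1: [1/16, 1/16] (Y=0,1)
0.0061 dits

Conditional mutual information: I(X;Y|Z) = H(X|Z) + H(Y|Z) - H(X,Y|Z)

H(Z) = 0.2873
H(X,Z) = 0.5268 → H(X|Z) = 0.2395
H(Y,Z) = 0.5660 → H(Y|Z) = 0.2787
H(X,Y,Z) = 0.7994 → H(X,Y|Z) = 0.5121

I(X;Y|Z) = 0.2395 + 0.2787 - 0.5121 = 0.0061 dits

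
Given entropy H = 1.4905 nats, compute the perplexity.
4.4393

Perplexity is e^H (or exp(H) for natural log).

H = 1.4905 nats
Perplexity = e^1.4905 = 4.4393

Interpretation: The model's uncertainty is equivalent to choosing uniformly among 4.4 options.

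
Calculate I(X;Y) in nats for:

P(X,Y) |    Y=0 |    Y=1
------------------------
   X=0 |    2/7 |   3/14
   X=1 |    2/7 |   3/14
0.0000 nats

Mutual information: I(X;Y) = H(X) + H(Y) - H(X,Y)

Marginals:
P(X) = (1/2, 1/2), H(X) = 0.6931 nats
P(Y) = (4/7, 3/7), H(Y) = 0.6829 nats

Joint entropy: H(X,Y) = 1.3761 nats

I(X;Y) = 0.6931 + 0.6829 - 1.3761 = 0.0000 nats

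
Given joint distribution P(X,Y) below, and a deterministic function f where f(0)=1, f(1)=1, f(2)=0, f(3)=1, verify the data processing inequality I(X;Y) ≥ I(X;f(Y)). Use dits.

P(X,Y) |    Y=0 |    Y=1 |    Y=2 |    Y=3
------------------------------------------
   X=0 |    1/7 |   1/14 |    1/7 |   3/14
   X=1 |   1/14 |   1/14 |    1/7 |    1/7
I(X;Y) = 0.0039, I(X;f(Y)) = 0.0018, inequality holds: 0.0039 ≥ 0.0018

Data Processing Inequality: For any Markov chain X → Y → Z, we have I(X;Y) ≥ I(X;Z).

Here Z = f(Y) is a deterministic function of Y, forming X → Y → Z.

Original I(X;Y) = 0.0039 dits

After applying f:
P(X,Z) where Z=f(Y):
- P(X,Z=0) = P(X,Y=2)
- P(X,Z=1) = P(X,Y=0) + P(X,Y=1) + P(X,Y=3)

I(X;Z) = I(X;f(Y)) = 0.0018 dits

Verification: 0.0039 ≥ 0.0018 ✓

Information cannot be created by processing; the function f can only lose information about X.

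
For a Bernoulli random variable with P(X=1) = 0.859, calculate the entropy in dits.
0.1767 dits

The binary entropy function is:
H(p) = -p log(p) - (1-p) log(1-p)

H(0.859) = -0.859 × log_10(0.859) - 0.141 × log_10(0.141)
H(0.859) = 0.1767 dits

Note: Binary entropy is maximized at p=0.5 (H=1 bit) and minimized at p=0 or p=1 (H=0).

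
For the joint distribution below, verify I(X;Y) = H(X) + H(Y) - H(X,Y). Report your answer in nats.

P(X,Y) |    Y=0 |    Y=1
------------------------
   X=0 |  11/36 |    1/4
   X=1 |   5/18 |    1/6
I(X;Y) = 0.0029 nats

Mutual information has multiple equivalent forms:
- I(X;Y) = H(X) - H(X|Y)
- I(X;Y) = H(Y) - H(Y|X)
- I(X;Y) = H(X) + H(Y) - H(X,Y)

Computing all quantities:
H(X) = 0.6870, H(Y) = 0.6792, H(X,Y) = 1.3633
H(X|Y) = 0.6841, H(Y|X) = 0.6763

Verification:
H(X) - H(X|Y) = 0.6870 - 0.6841 = 0.0029
H(Y) - H(Y|X) = 0.6792 - 0.6763 = 0.0029
H(X) + H(Y) - H(X,Y) = 0.6870 + 0.6792 - 1.3633 = 0.0029

All forms give I(X;Y) = 0.0029 nats. ✓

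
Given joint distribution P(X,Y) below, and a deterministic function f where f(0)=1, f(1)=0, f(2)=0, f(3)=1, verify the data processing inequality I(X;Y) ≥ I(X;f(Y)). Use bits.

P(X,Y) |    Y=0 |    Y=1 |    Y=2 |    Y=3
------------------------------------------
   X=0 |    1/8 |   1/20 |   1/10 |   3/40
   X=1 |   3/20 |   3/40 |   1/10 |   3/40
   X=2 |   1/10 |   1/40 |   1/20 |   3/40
I(X;Y) = 0.0158, I(X;f(Y)) = 0.0103, inequality holds: 0.0158 ≥ 0.0103

Data Processing Inequality: For any Markov chain X → Y → Z, we have I(X;Y) ≥ I(X;Z).

Here Z = f(Y) is a deterministic function of Y, forming X → Y → Z.

Original I(X;Y) = 0.0158 bits

After applying f:
P(X,Z) where Z=f(Y):
- P(X,Z=0) = P(X,Y=1) + P(X,Y=2)
- P(X,Z=1) = P(X,Y=0) + P(X,Y=3)

I(X;Z) = I(X;f(Y)) = 0.0103 bits

Verification: 0.0158 ≥ 0.0103 ✓

Information cannot be created by processing; the function f can only lose information about X.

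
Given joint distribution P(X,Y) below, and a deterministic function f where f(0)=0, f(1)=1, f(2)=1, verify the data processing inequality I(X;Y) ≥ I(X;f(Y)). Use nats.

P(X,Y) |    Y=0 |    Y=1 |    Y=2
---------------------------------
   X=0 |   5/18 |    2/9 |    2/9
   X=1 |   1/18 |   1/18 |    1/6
I(X;Y) = 0.0361, I(X;f(Y)) = 0.0163, inequality holds: 0.0361 ≥ 0.0163

Data Processing Inequality: For any Markov chain X → Y → Z, we have I(X;Y) ≥ I(X;Z).

Here Z = f(Y) is a deterministic function of Y, forming X → Y → Z.

Original I(X;Y) = 0.0361 nats

After applying f:
P(X,Z) where Z=f(Y):
- P(X,Z=0) = P(X,Y=0)
- P(X,Z=1) = P(X,Y=1) + P(X,Y=2)

I(X;Z) = I(X;f(Y)) = 0.0163 nats

Verification: 0.0361 ≥ 0.0163 ✓

Information cannot be created by processing; the function f can only lose information about X.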